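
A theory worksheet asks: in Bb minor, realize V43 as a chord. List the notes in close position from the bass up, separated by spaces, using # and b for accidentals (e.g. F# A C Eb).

C Eb F A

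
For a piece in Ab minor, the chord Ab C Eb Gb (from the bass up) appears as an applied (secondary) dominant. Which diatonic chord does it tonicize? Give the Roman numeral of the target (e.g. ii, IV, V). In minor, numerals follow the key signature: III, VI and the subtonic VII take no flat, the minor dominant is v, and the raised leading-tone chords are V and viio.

iv

The chord is a dominant seventh chord on Ab.
A dominant resolves down a perfect fifth: Ab → Db. In Ab minor, Db is scale degree 4, i.e. iv.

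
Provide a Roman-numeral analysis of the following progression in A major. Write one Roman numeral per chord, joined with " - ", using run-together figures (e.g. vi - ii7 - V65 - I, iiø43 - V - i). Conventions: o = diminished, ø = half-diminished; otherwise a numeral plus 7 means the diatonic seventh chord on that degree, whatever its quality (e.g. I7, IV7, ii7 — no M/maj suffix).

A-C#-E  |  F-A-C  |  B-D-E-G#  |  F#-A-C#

A-C#-E: root A is the tonic; major triad there is I.
F-A-C: F with this quality isn't in the key; it's bVI, borrowed from the parallel minor.
B-D-E-G#: dominant seventh chord on E = scale degree 5 → V43.
F#-A-C#: root F# is the submediant; minor triad there is vi.

I - bVI - V43 - vi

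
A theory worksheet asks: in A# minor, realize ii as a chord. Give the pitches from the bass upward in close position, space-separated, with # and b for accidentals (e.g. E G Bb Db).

B# D# F##

ii is the minor supertonic, borrowed from the parallel major (the Dorian ii). In A# minor that root is B#.
So the chord is B#-D#-F##, a minor triad.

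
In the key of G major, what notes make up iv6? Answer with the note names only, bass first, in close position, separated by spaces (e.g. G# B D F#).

Scale degree 4 in G major is C; here the chord built on it is altered to a minor triad. iv6 is the minor subdominant, borrowed from the parallel minor.
So the chord is C-Eb-G, a minor triad.
The figured bass 6 indicates first inversion, placing the third (Eb) in the bass: Eb-G-C.

Eb G C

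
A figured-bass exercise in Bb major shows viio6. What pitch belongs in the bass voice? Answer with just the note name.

C

viio in Bb major has root A; the chord is A-C-Eb.
The figure 6 means first inversion — the third is in the bass.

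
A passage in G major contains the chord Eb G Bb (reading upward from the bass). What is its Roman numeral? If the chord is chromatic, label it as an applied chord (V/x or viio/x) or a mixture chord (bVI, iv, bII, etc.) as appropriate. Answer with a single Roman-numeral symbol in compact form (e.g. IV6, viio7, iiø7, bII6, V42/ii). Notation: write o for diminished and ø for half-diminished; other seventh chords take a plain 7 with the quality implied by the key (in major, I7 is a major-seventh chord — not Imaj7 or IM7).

bVI

The pitches Eb-G-Bb form a major triad rooted on Eb.
Eb is the lowered sixth degree of G major (diatonic 6 would be E). This is a major triad on the lowered sixth degree, borrowed from the parallel minor.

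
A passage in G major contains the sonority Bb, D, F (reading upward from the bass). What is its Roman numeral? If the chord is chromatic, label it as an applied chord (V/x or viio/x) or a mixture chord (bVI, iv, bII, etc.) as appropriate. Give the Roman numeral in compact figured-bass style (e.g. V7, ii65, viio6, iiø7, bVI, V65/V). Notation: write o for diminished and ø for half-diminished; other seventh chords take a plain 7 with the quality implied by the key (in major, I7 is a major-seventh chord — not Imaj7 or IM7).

bIII

Stacked in thirds the chord is Bb-D-F: a major triad on Bb.
Bb is the lowered third degree of G major (diatonic 3 would be B). This is a major triad on the lowered third degree, borrowed from the parallel minor.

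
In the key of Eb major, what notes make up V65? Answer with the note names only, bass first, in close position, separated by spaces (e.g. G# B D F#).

D F Ab Bb

In Eb major, scale degree 5 is Bb, and the diatonic chord built there is a dominant seventh chord.
That chord is spelled Bb-D-F-Ab.
With the 65 figure the chord is in first inversion; from the bass D upward in close position it reads D-F-Ab-Bb.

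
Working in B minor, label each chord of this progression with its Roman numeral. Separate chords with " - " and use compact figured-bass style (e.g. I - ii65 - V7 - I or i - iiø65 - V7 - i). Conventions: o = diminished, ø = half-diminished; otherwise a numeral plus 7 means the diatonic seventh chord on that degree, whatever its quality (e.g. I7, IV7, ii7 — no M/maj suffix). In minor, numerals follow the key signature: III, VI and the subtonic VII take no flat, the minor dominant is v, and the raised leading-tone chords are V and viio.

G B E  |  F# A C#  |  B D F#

iv6 - v - i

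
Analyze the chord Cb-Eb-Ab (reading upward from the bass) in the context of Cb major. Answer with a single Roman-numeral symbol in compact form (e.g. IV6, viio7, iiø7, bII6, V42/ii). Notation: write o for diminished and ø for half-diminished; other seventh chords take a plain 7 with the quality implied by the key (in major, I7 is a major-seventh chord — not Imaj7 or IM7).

vi6

Stacked in thirds the chord is Ab-Cb-Eb: a minor triad on Ab.
Ab is scale degree 6 in Cb major, and a minor triad on that degree is written vi.
With Cb in the bass the chord is in first inversion, so the figured bass is 6.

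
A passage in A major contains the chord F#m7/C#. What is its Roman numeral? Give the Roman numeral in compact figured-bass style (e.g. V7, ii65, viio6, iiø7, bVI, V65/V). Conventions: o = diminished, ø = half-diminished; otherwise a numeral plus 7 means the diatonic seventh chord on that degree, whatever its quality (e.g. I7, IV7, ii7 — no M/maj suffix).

The pitches F#-A-C#-E form a minor seventh chord rooted on F#.
In A major, F# is the submediant; the diatonic minor seventh chord there is vi7.
With C# in the bass the chord is in second inversion, so the figured bass is 43.

vi43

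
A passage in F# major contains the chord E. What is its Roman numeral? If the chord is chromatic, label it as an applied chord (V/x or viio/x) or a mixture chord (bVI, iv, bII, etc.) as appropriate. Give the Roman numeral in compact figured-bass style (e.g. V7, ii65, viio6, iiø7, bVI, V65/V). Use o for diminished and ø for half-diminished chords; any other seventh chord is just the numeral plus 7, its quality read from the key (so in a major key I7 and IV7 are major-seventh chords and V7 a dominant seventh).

bVII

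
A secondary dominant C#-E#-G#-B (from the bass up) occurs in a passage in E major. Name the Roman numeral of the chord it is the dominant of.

ii

The chord is a dominant seventh chord on C#.
A dominant resolves down a perfect fifth: C# → F#. In E major, F# is scale degree 2, i.e. ii.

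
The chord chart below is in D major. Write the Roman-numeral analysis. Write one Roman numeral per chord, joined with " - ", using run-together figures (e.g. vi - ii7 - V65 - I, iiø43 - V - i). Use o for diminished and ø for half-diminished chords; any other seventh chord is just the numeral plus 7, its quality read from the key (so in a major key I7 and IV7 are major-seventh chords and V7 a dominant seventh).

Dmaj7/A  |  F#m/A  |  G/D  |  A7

Dmaj7/A has root D, degree 1 in D major, so I43.
F#m/A: root F# is the mediant; minor triad there is iii6.
G/D: major triad on G = scale degree 4 → IV64.
A7 has root A, degree 5 in D major, so V7.

I43 - iii6 - IV64 - V7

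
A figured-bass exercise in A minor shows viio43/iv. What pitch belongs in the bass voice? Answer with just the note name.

G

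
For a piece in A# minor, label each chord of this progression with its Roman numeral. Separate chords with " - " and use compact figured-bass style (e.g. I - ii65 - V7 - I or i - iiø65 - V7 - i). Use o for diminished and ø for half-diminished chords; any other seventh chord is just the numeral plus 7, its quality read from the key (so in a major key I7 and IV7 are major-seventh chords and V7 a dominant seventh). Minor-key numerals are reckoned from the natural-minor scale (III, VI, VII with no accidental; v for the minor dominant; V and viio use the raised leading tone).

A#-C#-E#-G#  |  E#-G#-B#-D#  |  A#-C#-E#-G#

i7 - v7 - i7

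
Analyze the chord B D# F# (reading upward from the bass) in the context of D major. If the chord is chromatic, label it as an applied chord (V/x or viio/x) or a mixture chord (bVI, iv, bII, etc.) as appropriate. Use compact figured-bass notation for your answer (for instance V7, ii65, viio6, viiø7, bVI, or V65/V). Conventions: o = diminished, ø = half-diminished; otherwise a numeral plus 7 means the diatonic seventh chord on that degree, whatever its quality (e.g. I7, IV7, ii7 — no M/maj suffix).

V/ii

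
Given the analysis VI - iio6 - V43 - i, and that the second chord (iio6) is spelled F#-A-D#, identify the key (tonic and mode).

C# minor

iio6 is given as F#-A-D# — a diminished triad with root D#.
iio6 on D# implies D# is the supertonic; that puts the tonic at C#, and the lowercase numeral fits minor mode.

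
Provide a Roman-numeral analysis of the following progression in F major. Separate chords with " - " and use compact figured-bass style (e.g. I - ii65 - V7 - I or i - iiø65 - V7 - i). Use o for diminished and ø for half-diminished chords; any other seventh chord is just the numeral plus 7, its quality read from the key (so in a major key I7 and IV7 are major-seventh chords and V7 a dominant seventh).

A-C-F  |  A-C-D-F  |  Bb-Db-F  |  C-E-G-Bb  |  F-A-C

I6 - vi43 - iv - V7 - I

A-C-F: major triad on F = scale degree 1 → I6.
A-C-D-F: minor seventh chord on D = scale degree 6 → vi43.
Bb-Db-F: Bb with this quality isn't in the key; it's iv, borrowed from the parallel minor.
C-E-G-Bb has root C, degree 5 in F major, so V7.
F-A-C: root F is the tonic; major triad there is I.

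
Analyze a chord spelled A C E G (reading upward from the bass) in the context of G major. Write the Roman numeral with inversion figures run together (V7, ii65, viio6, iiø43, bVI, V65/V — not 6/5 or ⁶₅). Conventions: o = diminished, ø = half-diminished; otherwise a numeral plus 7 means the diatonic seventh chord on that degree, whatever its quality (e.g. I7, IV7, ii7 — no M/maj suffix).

ii7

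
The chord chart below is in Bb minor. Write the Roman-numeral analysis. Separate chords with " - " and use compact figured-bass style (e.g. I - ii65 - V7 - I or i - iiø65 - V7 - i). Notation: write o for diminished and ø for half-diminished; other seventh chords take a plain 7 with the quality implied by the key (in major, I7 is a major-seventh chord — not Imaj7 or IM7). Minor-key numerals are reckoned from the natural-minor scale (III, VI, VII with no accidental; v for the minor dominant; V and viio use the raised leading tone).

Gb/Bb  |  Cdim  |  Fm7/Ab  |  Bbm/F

Gb/Bb has root Gb, degree 6 in Bb minor, so VI6.
Cdim: diminished triad on C = scale degree 2 → iio.
Fm7/Ab: root F is the dominant; minor seventh chord there is v65.
Bbm/F: minor triad on Bb = scale degree 1 → i64.

VI6 - iio - v65 - i64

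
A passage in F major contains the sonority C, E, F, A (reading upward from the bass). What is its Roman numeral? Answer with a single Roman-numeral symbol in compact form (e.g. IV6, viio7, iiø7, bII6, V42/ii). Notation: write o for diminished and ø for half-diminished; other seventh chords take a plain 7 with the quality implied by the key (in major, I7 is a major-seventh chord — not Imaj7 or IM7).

I43

Stacked in thirds the chord is F-A-C-E: a major seventh chord on F.
F is scale degree 1 in F major, and a major seventh chord on that degree is written I7.
With C in the bass the chord is in second inversion, so the figured bass is 43.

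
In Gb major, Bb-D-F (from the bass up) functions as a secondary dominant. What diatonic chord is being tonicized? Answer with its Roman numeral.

The chord is a major triad on Bb.
A dominant resolves down a perfect fifth: Bb → Eb. In Gb major, Eb is scale degree 6, i.e. vi.

vi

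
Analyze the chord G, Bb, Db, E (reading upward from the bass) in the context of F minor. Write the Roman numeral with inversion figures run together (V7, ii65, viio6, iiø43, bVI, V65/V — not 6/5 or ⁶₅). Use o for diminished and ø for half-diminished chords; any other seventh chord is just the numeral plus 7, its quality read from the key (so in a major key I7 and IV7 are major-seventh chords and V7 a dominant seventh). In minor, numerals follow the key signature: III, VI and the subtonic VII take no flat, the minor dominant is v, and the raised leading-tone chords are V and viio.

viio65

The pitches E-G-Bb-Db form a fully diminished seventh chord rooted on E.
E is scale degree 7 in F minor, and a fully diminished seventh chord on that degree is written viio7.
With G in the bass the chord is in first inversion, so the figured bass is 65.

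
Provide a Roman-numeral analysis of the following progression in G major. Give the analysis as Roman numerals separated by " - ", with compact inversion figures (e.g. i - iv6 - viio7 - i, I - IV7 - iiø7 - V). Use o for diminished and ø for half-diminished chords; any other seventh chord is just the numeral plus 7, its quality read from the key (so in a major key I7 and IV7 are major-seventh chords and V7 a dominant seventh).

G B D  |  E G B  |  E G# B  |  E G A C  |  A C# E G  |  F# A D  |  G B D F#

I - vi - V/ii - ii43 - V7/V - V6 - I7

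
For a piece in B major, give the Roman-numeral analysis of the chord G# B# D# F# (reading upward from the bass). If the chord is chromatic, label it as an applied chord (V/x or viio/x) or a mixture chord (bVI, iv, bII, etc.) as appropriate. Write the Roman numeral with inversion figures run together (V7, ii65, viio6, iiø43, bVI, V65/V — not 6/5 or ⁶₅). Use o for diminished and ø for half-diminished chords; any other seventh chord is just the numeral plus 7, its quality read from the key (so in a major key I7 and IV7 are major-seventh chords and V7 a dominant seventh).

V7/ii

Stacked in thirds the chord is G#-B#-D#-F#: a dominant seventh chord on G#.
G# is not a diatonic chord root with this quality in B major, but it lies a perfect fifth above C# (ii), so the chord functions as an applied dominant of ii.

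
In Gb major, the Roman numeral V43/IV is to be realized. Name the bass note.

Db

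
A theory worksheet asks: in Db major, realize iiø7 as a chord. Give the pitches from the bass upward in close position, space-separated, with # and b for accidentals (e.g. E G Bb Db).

Eb Gb Bbb Db

Scale degree 2 in Db major is Eb; here the chord built on it is altered to a half-diminished seventh chord. iiø7 is the half-diminished supertonic seventh, borrowed from the parallel minor.
So the chord is Eb-Gb-Bbb-Db, a half-diminished seventh chord.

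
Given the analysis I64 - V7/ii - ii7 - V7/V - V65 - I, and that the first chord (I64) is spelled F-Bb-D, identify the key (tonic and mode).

The anchor chord is a major triad on Bb, labeled I64.
If Bb is scale degree 1 and the mode makes that degree carry a major triad, the tonic is Bb and the mode is major.

Bb major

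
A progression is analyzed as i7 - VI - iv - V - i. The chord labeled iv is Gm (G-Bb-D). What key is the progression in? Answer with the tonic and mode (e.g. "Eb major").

D minor

The chord Gm is a minor triad rooted on G; its label is iv.
iv on G implies G is the subdominant; that puts the tonic at D, and the lowercase numeral fits minor mode.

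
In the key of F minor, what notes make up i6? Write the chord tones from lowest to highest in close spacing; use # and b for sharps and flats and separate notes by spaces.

In F minor, scale degree 1 is F, and the diatonic chord built there is a minor triad.
Stacking thirds from F gives F-Ab-C.
The figured bass 6 indicates first inversion, placing the third (Ab) in the bass: Ab-C-F.

Ab C F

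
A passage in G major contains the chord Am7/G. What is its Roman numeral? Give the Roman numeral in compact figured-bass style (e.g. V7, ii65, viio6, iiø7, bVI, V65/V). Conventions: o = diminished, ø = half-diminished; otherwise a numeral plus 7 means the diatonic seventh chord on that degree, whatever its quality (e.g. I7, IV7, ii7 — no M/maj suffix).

Stacked in thirds the chord is A-C-E-G: a minor seventh chord on A.
In G major, A is the supertonic; the diatonic minor seventh chord there is ii7.
With G in the bass the chord is in third inversion, so the figured bass is 42.

ii42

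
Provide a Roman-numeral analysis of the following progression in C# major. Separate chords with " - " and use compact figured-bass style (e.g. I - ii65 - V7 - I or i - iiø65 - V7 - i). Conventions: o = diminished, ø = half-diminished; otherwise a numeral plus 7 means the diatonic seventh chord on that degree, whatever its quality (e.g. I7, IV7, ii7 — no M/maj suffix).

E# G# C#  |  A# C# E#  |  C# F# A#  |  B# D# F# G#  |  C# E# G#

E#-G#-C# has root C#, degree 1 in C# major, so I6.
A#-C#-E#: minor triad on A# = scale degree 6 → vi.
C#-F#-A# has root F#, degree 4 in C# major, so IV64.
B#-D#-F#-G#: root G# is the dominant; dominant seventh chord there is V65.
C#-E#-G#: root C# is the tonic; major triad there is I.

I6 - vi - IV64 - V65 - I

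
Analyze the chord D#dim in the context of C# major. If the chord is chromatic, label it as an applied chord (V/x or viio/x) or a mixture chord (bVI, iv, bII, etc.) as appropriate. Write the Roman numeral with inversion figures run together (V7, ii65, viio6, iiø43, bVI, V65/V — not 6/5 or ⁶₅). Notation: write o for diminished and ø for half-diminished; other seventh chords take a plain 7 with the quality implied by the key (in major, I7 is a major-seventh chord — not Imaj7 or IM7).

The pitches D#-F#-A form a diminished triad rooted on D#.
D# is the second degree of C# major. This is the diminished supertonic triad, borrowed from the parallel minor.

iio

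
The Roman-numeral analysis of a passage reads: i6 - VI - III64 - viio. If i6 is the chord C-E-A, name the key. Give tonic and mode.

A minor

i6 is given as C-E-A — a minor triad with root A.
If A is scale degree 1 and the mode makes that degree carry a minor triad, the tonic is A and the mode is minor.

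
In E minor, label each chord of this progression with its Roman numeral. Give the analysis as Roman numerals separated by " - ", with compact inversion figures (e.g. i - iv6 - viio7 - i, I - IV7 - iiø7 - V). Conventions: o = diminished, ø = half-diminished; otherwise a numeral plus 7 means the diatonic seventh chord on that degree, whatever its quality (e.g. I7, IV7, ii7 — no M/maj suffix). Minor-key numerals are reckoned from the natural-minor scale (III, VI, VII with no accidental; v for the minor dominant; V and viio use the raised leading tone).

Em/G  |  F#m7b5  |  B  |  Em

i6 - iiø7 - V - i

Em/G: root E is the tonic; minor triad there is i6.
F#m7b5 has root F#, degree 2 in E minor, so iiø7.
B has root B, degree 5 in E minor, so V.
Em: minor triad on E = scale degree 1 → i.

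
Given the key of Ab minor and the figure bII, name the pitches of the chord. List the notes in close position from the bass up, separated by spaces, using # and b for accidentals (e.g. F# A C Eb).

Bbb Db Fb

Scale degree 2 in Ab minor is Bb; lowering it a half step gives Bbb. bII is the Neapolitan chord — a major triad on the lowered second degree.
So the chord is Bbb-Db-Fb, a major triad.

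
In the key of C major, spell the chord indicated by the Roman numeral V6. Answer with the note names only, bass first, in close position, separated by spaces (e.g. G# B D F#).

B D G

In C major, scale degree 5 is G, and the diatonic chord built there is a major triad.
That chord is spelled G-B-D.
The figured bass 6 indicates first inversion, placing the third (B) in the bass: B-D-G.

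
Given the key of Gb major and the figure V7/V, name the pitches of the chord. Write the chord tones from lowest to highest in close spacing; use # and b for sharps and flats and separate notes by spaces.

Ab C Eb Gb

V7/V is a secondary dominant — the dominant seventh of V. V in Gb major is Db, so the applied chord's root is Ab, a perfect fifth above.
Building a dominant seventh chord on Ab gives Ab-C-Eb-Gb.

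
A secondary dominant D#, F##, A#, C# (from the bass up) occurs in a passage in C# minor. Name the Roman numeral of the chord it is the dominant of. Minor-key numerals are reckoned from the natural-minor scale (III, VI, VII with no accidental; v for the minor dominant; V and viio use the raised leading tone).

V

The chord is a dominant seventh chord on D#.
A dominant resolves down a perfect fifth: D# → G#. In C# minor, G# is scale degree 5, i.e. V.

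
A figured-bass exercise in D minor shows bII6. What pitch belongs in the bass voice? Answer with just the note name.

G

bII in D minor has root Eb; the chord is Eb-G-Bb.
The figure 6 means first inversion — the third is in the bass.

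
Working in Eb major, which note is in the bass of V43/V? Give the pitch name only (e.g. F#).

C

The applied chord V43/V is rooted on F: F-A-C-Eb.
The figure 43 means second inversion — the fifth is in the bass.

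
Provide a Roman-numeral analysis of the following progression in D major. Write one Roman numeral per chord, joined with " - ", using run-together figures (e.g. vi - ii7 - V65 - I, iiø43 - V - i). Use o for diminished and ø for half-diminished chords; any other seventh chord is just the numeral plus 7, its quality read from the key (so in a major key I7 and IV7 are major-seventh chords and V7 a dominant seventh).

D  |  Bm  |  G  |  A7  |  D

I - vi - IV - V7 - I

D has root D, degree 1 in D major, so I.
Bm: root B is the submediant; minor triad there is vi.
G: root G is the subdominant; major triad there is IV.
A7 has root A, degree 5 in D major, so V7.
D: root D is the tonic; major triad there is I.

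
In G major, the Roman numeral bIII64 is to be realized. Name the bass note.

bIII in G major has root Bb; the chord is Bb-D-F.
The figure 64 means second inversion — the fifth is in the bass.

F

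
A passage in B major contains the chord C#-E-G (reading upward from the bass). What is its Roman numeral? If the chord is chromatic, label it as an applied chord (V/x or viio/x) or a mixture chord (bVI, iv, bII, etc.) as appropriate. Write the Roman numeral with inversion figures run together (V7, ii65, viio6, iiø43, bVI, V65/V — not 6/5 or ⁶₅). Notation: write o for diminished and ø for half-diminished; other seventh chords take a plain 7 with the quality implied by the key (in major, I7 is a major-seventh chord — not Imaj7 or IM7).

Stacked in thirds the chord is C#-E-G: a diminished triad on C#.
C# is the second degree of B major. This is the diminished supertonic triad, borrowed from the parallel minor.

iio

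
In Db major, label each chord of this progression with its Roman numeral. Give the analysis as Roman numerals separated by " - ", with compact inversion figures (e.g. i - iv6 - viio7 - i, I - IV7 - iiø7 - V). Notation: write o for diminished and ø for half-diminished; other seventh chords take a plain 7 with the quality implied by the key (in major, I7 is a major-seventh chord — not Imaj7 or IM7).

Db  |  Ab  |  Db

I - V - I

Db: major triad on Db = scale degree 1 → I.
Ab: major triad on Ab = scale degree 5 → V.
Db: major triad on Db = scale degree 1 → I.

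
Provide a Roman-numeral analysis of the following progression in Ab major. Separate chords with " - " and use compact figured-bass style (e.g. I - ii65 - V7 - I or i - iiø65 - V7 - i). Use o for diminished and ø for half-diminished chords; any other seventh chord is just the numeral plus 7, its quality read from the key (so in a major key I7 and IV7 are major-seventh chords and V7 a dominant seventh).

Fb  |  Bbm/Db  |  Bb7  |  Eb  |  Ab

bVI - ii6 - V7/V - V - I

Fb: Fb with this quality isn't in the key; it's bVI, borrowed from the parallel minor.
Bbm/Db: minor triad on Bb = scale degree 2 → ii6.
Bb7 is the secondary dominant of V (dominant seventh chord on Bb): V7/V.
Eb has root Eb, degree 5 in Ab major, so V.
Ab has root Ab, degree 1 in Ab major, so I.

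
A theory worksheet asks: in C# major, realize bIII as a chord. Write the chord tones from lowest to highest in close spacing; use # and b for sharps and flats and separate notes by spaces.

bIII is a major triad on the lowered third degree, borrowed from the parallel minor. In C# major that root is E.
So the chord is E-G#-B, a major triad.

E G# B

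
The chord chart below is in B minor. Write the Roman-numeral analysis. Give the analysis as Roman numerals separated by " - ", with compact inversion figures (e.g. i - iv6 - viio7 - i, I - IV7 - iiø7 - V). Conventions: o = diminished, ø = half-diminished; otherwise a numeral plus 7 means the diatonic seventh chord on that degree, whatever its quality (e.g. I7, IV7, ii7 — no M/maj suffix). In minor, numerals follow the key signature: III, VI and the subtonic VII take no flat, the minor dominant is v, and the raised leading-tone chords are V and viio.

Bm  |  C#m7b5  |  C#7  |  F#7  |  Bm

Bm has root B, degree 1 in B minor, so i.
C#m7b5: half-diminished seventh chord on C# = scale degree 2 → iiø7.
C#7: chromatic; C# is V of V, so V7/V.
F#7 has root F#, degree 5 in B minor, so V7.
Bm has root B, degree 1 in B minor, so i.

i - iiø7 - V7/V - V7 - i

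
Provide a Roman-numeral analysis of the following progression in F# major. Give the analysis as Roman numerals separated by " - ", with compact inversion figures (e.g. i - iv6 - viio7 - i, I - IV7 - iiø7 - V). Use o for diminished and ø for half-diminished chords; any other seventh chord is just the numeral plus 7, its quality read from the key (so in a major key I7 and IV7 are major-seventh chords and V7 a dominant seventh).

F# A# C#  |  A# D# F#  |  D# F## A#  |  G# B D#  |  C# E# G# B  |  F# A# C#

I - vi64 - V/ii - ii - V7 - I

F#-A#-C#: root F# is the tonic; major triad there is I.
A#-D#-F# has root D#, degree 6 in F# major, so vi64.
D#-F##-A# is the secondary dominant of ii (major triad on D#): V/ii.
G#-B-D#: root G# is the supertonic; minor triad there is ii.
C#-E#-G#-B has root C#, degree 5 in F# major, so V7.
F#-A#-C#: root F# is the tonic; major triad there is I.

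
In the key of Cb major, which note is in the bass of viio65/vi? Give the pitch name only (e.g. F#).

Bb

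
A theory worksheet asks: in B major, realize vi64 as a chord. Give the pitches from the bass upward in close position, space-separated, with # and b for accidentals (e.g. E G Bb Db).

In B major, the sixth degree is G#, and the diatonic chord built there is a minor triad.
That chord is spelled G#-B-D#.
With the 64 figure the chord is in second inversion; from the bass D# upward in close position it reads D#-G#-B.

D# G# B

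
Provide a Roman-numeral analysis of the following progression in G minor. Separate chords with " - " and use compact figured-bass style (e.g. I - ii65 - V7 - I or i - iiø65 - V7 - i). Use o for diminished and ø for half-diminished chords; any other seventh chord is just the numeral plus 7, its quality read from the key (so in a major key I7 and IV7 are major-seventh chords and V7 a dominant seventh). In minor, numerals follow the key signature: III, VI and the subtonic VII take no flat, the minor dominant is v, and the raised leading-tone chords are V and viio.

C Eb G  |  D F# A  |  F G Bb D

iv - V - i42

C-Eb-G: minor triad on C = scale degree 4 → iv.
D-F#-A has root D, degree 5 in G minor, so V.
F-G-Bb-D: minor seventh chord on G = scale degree 1 → i42.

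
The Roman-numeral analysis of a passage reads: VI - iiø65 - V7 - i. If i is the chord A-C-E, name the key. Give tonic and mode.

A minor

i is given as A-C-E — a minor triad with root A.
If A is scale degree 1 and the mode makes that degree carry a minor triad, the tonic is A and the mode is minor.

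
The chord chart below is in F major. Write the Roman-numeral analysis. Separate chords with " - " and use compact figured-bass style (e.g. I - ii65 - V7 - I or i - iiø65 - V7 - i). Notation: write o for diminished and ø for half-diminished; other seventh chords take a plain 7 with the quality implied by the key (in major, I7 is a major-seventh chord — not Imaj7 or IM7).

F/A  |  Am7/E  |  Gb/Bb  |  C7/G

I6 - iii43 - bII6 - V43

F/A: major triad on F = scale degree 1 → I6.
Am7/E: minor seventh chord on A = scale degree 3 → iii43.
Gb/Bb is non-diatonic — a major triad on the lowered supertonic (Gb): the Neapolitan sixth, bII6 (third, Bb, in the bass — hence the 6).
C7/G has root C, degree 5 in F major, so V43.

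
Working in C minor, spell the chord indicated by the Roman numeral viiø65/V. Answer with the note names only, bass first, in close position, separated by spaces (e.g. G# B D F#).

A C E F#

The slash marks an applied leading-tone chord: viio of V. In C minor, V is G, so the leading tone to it is F#, a half step below.
Building a half-diminished seventh chord on F# gives F#-A-C-E.
The figured bass 65 indicates first inversion, placing the third (A) in the bass: A-C-E-F#.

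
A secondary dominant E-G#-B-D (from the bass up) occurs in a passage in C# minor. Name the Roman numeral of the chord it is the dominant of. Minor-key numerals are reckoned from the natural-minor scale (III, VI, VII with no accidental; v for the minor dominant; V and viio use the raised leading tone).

VI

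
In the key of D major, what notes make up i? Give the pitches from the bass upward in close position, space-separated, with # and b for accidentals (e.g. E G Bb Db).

D F A

Scale degree 1 in D major is D; here the chord built on it is altered to a minor triad. i is the minor tonic, borrowed from the parallel minor.
So the chord is D-F-A.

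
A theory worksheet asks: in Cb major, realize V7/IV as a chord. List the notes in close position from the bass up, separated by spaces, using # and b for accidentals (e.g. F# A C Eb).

Cb Eb Gb Bbb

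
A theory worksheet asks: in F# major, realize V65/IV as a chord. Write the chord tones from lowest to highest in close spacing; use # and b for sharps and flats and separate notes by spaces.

A# C# E F#

V65/IV is a secondary dominant — the dominant seventh of IV. IV in F# major is B, so the applied chord's root is F#, a perfect fifth above.
Building a dominant seventh chord on F# gives F#-A#-C#-E.
The figured bass 65 indicates first inversion, placing the third (A#) in the bass: A#-C#-E-F#.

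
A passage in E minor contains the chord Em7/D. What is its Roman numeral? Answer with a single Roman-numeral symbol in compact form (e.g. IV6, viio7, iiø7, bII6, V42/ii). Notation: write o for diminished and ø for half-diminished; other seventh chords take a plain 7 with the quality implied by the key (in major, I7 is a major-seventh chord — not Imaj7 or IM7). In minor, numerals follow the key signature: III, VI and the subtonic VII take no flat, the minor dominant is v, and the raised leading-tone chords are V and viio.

i42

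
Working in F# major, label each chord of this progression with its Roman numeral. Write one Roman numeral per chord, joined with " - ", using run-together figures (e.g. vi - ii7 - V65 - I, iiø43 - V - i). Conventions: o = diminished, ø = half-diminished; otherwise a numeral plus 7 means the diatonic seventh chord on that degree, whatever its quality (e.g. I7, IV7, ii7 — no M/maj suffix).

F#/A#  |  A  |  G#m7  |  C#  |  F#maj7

F#/A# has root F#, degree 1 in F# major, so I6.
A: A with this quality isn't in the key; it's bIII, borrowed from the parallel minor.
G#m7 has root G#, degree 2 in F# major, so ii7.
C#: root C# is the dominant; major triad there is V.
F#maj7 has root F#, degree 1 in F# major, so I7.

I6 - bIII - ii7 - V - I7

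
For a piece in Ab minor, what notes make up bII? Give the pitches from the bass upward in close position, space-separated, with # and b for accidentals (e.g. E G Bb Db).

Bbb Db Fb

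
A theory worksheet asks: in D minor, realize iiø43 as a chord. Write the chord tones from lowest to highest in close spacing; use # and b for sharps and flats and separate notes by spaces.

Bb D E G

In D minor, the supertonic is E, and the diatonic chord built there is a half-diminished seventh chord.
That chord is spelled E-G-Bb-D.
With the 43 figure the chord is in second inversion; from the bass Bb upward in close position it reads Bb-D-E-G.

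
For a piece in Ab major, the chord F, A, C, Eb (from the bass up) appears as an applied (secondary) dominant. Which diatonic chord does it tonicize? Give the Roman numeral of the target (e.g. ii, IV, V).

ii

The chord is a dominant seventh chord on F.
A dominant resolves down a perfect fifth: F → Bb. In Ab major, Bb is scale degree 2, i.e. ii.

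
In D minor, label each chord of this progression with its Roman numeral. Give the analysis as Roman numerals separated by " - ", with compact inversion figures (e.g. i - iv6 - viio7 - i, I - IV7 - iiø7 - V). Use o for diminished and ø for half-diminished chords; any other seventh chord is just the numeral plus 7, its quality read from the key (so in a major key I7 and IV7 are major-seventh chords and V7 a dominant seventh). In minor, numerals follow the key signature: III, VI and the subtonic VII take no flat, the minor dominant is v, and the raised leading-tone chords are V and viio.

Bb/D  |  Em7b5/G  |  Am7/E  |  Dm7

VI6 - iiø65 - v43 - i7

Bb/D: major triad on Bb = scale degree 6 → VI6.
Em7b5/G: root E is the supertonic; half-diminished seventh chord there is iiø65.
Am7/E: minor seventh chord on A = scale degree 5 → v43.
Dm7 has root D, degree 1 in D minor, so i7.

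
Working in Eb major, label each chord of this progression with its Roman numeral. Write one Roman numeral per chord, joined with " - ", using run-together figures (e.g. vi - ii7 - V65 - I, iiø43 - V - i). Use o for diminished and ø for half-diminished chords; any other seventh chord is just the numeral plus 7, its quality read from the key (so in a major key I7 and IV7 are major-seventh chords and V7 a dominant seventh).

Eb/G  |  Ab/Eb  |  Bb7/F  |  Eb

I6 - IV64 - V43 - I

Eb/G: major triad on Eb = scale degree 1 → I6.
Ab/Eb: major triad on Ab = scale degree 4 → IV64.
Bb7/F has root Bb, degree 5 in Eb major, so V43.
Eb: root Eb is the tonic; major triad there is I.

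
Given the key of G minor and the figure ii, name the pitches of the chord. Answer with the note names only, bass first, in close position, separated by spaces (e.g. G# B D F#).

Scale degree 2 in G minor is A; here the chord built on it is altered to a minor triad. ii is the minor supertonic, borrowed from the parallel major (the Dorian ii).
So the chord is A-C-E, a minor triad.

A C E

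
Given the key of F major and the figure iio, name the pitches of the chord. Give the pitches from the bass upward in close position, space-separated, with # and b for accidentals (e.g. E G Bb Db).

iio is the diminished supertonic triad, borrowed from the parallel minor. In F major that root is G.
So the chord is G-Bb-Db.

G Bb Db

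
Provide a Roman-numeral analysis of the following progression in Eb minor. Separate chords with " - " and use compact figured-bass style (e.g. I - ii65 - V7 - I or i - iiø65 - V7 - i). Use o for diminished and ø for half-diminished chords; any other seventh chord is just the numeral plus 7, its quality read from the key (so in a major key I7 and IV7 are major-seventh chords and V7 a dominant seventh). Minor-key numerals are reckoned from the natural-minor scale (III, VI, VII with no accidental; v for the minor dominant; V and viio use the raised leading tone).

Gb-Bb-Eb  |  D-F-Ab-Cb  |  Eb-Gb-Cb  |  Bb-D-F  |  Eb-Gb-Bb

i6 - viio7 - VI6 - V - i

Gb-Bb-Eb: minor triad on Eb = scale degree 1 → i6.
D-F-Ab-Cb has root D, degree 7 in Eb minor, so viio7.
Eb-Gb-Cb: root Cb is the submediant; major triad there is VI6.
Bb-D-F: root Bb is the dominant; major triad there is V.
Eb-Gb-Bb has root Eb, degree 1 in Eb minor, so i.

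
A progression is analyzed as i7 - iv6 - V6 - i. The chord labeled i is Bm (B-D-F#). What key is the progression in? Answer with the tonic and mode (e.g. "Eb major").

The chord Bm is a minor triad rooted on B; its label is i.
If B is scale degree 1 and the mode makes that degree carry a minor triad, the tonic is B and the mode is minor.

B minor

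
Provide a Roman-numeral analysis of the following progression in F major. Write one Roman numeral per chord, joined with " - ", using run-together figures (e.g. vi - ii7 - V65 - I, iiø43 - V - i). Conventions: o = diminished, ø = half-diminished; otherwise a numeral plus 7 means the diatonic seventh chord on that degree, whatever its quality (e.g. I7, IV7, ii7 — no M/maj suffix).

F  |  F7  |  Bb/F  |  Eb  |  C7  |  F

I - V7/IV - IV64 - bVII - V7 - I

F: major triad on F = scale degree 1 → I.
F7: a dominant seventh chord on F, the applied dominant of IV → V7/IV.
Bb/F: root Bb is the subdominant; major triad there is IV64.
Eb: Eb with this quality isn't in the key; it's bVII, borrowed from the parallel minor.
C7: root C is the dominant; dominant seventh chord there is V7.
F: major triad on F = scale degree 1 → I.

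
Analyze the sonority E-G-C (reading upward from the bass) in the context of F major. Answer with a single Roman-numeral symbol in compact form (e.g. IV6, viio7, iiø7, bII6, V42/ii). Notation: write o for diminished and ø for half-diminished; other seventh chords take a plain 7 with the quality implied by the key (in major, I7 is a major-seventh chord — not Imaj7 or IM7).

The pitches C-E-G form a major triad rooted on C.
In F major, C is the dominant; the diatonic major triad there is V.
With E in the bass the chord is in first inversion, so the figured bass is 6.

V6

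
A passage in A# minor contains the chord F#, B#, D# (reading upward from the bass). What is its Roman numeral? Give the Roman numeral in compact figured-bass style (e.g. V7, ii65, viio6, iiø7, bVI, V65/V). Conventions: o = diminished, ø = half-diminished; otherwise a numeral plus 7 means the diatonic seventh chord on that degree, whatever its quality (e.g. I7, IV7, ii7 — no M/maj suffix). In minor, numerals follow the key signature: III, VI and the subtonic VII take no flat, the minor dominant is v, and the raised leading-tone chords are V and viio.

The pitches B#-D#-F# form a diminished triad rooted on B#.
B# is scale degree 2 in A# minor, and a diminished triad on that degree is written iio.
With F# in the bass the chord is in second inversion, so the figured bass is 64.

iio64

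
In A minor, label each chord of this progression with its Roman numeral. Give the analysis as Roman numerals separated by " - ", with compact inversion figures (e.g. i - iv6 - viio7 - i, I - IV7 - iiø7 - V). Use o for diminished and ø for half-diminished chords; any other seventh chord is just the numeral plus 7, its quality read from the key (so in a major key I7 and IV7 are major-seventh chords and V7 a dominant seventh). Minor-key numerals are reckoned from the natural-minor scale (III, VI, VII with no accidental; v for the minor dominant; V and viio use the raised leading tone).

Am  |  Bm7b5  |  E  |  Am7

Am: root A is the tonic; minor triad there is i.
Bm7b5: root B is the supertonic; half-diminished seventh chord there is iiø7.
E: major triad on E = scale degree 5 → V.
Am7: root A is the tonic; minor seventh chord there is i7.

i - iiø7 - V - i7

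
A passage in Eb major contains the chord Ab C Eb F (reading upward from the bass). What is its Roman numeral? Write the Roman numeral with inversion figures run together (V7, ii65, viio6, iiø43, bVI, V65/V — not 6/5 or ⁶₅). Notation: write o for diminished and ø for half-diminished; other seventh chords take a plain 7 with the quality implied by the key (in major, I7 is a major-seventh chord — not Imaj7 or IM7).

ii65

Stacked in thirds the chord is F-Ab-C-Eb: a minor seventh chord on F.
In Eb major, F is the supertonic; the diatonic minor seventh chord there is ii7.
With Ab in the bass the chord is in first inversion, so the figured bass is 65.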